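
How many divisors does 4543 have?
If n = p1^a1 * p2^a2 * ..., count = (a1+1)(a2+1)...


4543 = 7^1 × 11^1 × 59^1
d(4543) = (1+1) × (1+1) × (1+1) = 8

8 divisors


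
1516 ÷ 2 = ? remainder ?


1516 = 2 * 758 + 0
Check: 1516 + 0 = 1516

q = 758, r = 0


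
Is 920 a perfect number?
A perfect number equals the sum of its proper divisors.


Proper divisors of 920: 1, 2, 4, 5, 8, 10, 20, 23, 40, 46, 92, 115, 184, 230, 460
Sum = 1 + 2 + 4 + 5 + 8 + 10 + 20 + 23 + 40 + 46 + 92 + 115 + 184 + 230 + 460 = 1240

No, 920 is not perfect (1240 ≠ 920)


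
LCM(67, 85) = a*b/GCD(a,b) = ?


GCD(67, 85) = 1
LCM = 67*85/1 = 5695/1 = 5695

LCM = 5695


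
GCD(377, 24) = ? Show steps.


377 = 15 * 24 + 17
24 = 1 * 17 + 7
17 = 2 * 7 + 3
7 = 2 * 3 + 1
3 = 3 * 1 + 0
GCD = 1


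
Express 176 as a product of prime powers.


176 / 2 = 88
88 / 2 = 44
44 / 2 = 22
22 / 2 = 11
11 / 11 = 1
176 = 2^4 × 11


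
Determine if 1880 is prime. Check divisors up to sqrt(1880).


1880 / 2 = 940 (exact division)
1880 is NOT prime.

No, 1880 is not prime


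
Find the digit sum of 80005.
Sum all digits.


8 + 0 + 0 + 0 + 5 = 13


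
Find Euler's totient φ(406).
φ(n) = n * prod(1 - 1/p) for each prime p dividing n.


406 = 2 × 7 × 29
Prime factors: 2, 7, 29
φ(406) = 406 × (1-1/2) × (1-1/7) × (1-1/29)
= 406 × 1/2 × 6/7 × 28/29 = 168

φ(406) = 168


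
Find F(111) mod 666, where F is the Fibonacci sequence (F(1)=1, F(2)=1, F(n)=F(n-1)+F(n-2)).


F(k) mod 666 for k=1..111:
1, 1, 2, 3, 5, 8, 13, 21, 34, 55, 89, 144, 233, 377, 610, 321, 265, 586, 185, 105, 290, 395, 19, 414, 433, 181, 614, 129, 77, 206, 283, 489, 106, 595, 35, 630, 665, 629, 628, 591, 553, 478, 365, 177, 542, 53, 595, 648, 577, 559, 470, 363, 167, 530, 31, 561, 592, 487, 413, 234, 647, 215, 196, 411, 607, 352, 293, 645, 272, 251, 523, 108, 631, 73, 38, 111, 149, 260, 409, 3, 412, 415, 161, 576, 71, 647, 52, 33, 85, 118, 203, 321, 524, 179, 37, 216, 253, 469, 56, 525, 581, 440, 355, 129, 484, 613, 431, 378, 143, 521, 664
F(111) mod 666 = 664


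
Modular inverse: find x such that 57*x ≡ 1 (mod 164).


Use the extended Euclidean algorithm on (164, 57); each row r = 164*s + 57*t:
r=164, s=1, t=0
r=57, s=0, t=1
q=2: r=50, s=1, t=-2   [164*(1) + 57*(-2) = 50]
q=1: r=7, s=-1, t=3   [164*(-1) + 57*(3) = 7]
q=7: r=1, s=8, t=-23   [164*(8) + 57*(-23) = 1]
q=7: r=0, s=-57, t=164   [164*(-57) + 57*(164) = 0]
GCD = 1 with t = -23, so 57*(-23) ≡ 1 (mod 164)
Inverse = -23 mod 164 = 141
Check: 57 * 141 = 8037 ≡ 1 (mod 164)

57^(-1) ≡ 141 (mod 164)


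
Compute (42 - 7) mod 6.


42 - 7 = 35
35 mod 6 = 5


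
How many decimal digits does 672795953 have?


672795953 has 9 digits in base 10
floor(log10(672795953)) + 1 = floor(8.8279) + 1 = 9

9 digits (base 10)


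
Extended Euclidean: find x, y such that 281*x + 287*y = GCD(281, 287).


Tabular extended Euclidean (each row: r = 281*s + 287*t):
r=281, s=1, t=0
r=287, s=0, t=1
q=0: r=281, s=1, t=0   [281*(1) + 287*(0) = 281]
q=1: r=6, s=-1, t=1   [281*(-1) + 287*(1) = 6]
q=46: r=5, s=47, t=-46   [281*(47) + 287*(-46) = 5]
q=1: r=1, s=-48, t=47   [281*(-48) + 287*(47) = 1]
q=5: r=0, s=287, t=-281   [281*(287) + 287*(-281) = 0]
GCD = 1; from the row with r=1: x=-48, y=47
Check: 281*(-48) + 287*(47) = -13488 + 13489 = 1

GCD = 1, x = -48, y = 47


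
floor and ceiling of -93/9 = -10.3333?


-93/9 = -10.3333
floor = -11
ceil = -10

floor = -11, ceil = -10


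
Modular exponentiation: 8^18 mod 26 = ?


8^1 mod 26 = 8
8^2 mod 26 = 12
8^3 mod 26 = 18
8^4 mod 26 = 14
8^5 mod 26 = 8
8^6 mod 26 = 12
8^7 mod 26 = 18
8^8 mod 26 = 14
8^9 mod 26 = 8
8^10 mod 26 = 12
8^11 mod 26 = 18
8^12 mod 26 = 14
8^13 mod 26 = 8
8^14 mod 26 = 12
8^15 mod 26 = 18
8^16 mod 26 = 14
8^17 mod 26 = 8
8^18 mod 26 = 12


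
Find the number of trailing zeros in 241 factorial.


floor(241/5) = 48
floor(241/25) = 9
floor(241/125) = 1
Total = 58

58 trailing zeros


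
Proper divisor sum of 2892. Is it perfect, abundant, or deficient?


Proper divisors: 1, 2, 3, 4, 6, 12, 241, 482, 723, 964, 1446
Sum = 1 + 2 + 3 + 4 + 6 + 12 + 241 + 482 + 723 + 964 + 1446 = 3884
3884 > 2892 → abundant

s(2892) = 3884 (abundant)


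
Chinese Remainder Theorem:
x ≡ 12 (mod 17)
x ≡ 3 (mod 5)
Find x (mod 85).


M = 17*5 = 85
M1 = M/17 = 5, M2 = M/5 = 17
M1^(-1) mod 17 = 7, M2^(-1) mod 5 = 3
x = 12*5*7 + 3*17*3 = 573
573 mod 85 = 63
Check: 63 mod 17 = 12 ✓, 63 mod 5 = 3 ✓

x ≡ 63 (mod 85)


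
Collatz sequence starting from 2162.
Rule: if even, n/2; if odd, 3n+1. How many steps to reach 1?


2162 → 1081 → 3244 → 1622 → 811 → 2434 → 1217 → 3652 → 1826 → 913 → 2740 → 1370 → 685 → 2056 → 1028 → 514 → 257 → 772 → 386 → 193 → 580 → 290 → 145 → 436 → 218 → 109 → 328 → 164 → 82 → 41 → 124 → 62 → 31 → 94 → 47 → 142 → 71 → 214 → 107 → 322 → 161 → 484 → 242 → 121 → 364 → 182 → 91 → 274 → 137 → 412 → 206 → 103 → 310 → 155 → 466 → 233 → 700 → 350 → 175 → 526 → 263 → 790 → 395 → 1186 → 593 → 1780 → 890 → 445 → 1336 → 668 → 334 → 167 → 502 → 251 → 754 → 377 → 1132 → 566 → 283 → 850 → 425 → 1276 → 638 → 319 → 958 → 479 → 1438 → 719 → 2158 → 1079 → 3238 → 1619 → 4858 → 2429 → 7288 → 3644 → 1822 → 911 → 2734 → 1367 → 4102 → 2051 → 6154 → 3077 → 9232 → 4616 → 2308 → 1154 → 577 → 1732 → 866 → 433 → 1300 → 650 → 325 → 976 → 488 → 244 → 122 → 61 → 184 → 92 → 46 → 23 → 70 → 35 → 106 → 53 → 160 → 80 → 40 → 20 → 10 → 5 → 16 → 8 → 4 → 2 → 1
Total steps = 138

138 steps


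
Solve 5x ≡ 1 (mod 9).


GCD(5, 9) = 1, unique solution
a^(-1) mod 9 = 2
x = 2 * 1 mod 9 = 2

x ≡ 2 (mod 9)


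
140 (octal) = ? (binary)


140 (base 8) = 96 (decimal)
96 (decimal) = 1100000 (base 2)


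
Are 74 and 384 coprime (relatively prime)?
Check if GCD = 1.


Euclidean algorithm:
384 = 5 * 74 + 14
74 = 5 * 14 + 4
14 = 3 * 4 + 2
4 = 2 * 2 + 0
GCD(74, 384) = 2

No, not coprime (GCD = 2)


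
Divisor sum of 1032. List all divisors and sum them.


Divisors of 1032: 1, 2, 3, 4, 6, 8, 12, 24, 43, 86, 129, 172, 258, 344, 516, 1032
Sum = 1 + 2 + 3 + 4 + 6 + 8 + 12 + 24 + 43 + 86 + 129 + 172 + 258 + 344 + 516 + 1032 = 2640

σ(1032) = 2640


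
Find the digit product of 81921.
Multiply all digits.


8 × 1 × 9 × 2 × 1 = 144


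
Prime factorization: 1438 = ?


1438 / 2 = 719
719 / 719 = 1
1438 = 2 × 719


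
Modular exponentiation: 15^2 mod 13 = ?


15^1 mod 13 = 2
15^2 mod 13 = 4


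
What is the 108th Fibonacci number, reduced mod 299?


F(k) mod 299 for k=1..108:
1, 1, 2, 3, 5, 8, 13, 21, 34, 55, 89, 144, 233, 78, 12, 90, 102, 192, 294, 187, 182, 70, 252, 23, 275, 298, 274, 273, 248, 222, 171, 94, 265, 60, 26, 86, 112, 198, 11, 209, 220, 130, 51, 181, 232, 114, 47, 161, 208, 70, 278, 49, 28, 77, 105, 182, 287, 170, 158, 29, 187, 216, 104, 21, 125, 146, 271, 118, 90, 208, 298, 207, 206, 114, 21, 135, 156, 291, 148, 140, 288, 129, 118, 247, 66, 14, 80, 94, 174, 268, 143, 112, 255, 68, 24, 92, 116, 208, 25, 233, 258, 192, 151, 44, 195, 239, 135, 75
F(108) mod 299 = 75


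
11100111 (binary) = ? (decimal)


11100111 (base 2) = 231 (decimal)
231 (decimal) = 231 (base 10)


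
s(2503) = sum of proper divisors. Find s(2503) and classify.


Proper divisors: 1
Sum = 1 = 1
1 < 2503 → deficient

s(2503) = 1 (deficient)


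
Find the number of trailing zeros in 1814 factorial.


floor(1814/5) = 362
floor(1814/25) = 72
floor(1814/125) = 14
floor(1814/625) = 2
Total = 450

450 trailing zeros


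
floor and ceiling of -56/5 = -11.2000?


-56/5 = -11.2000
floor = -12
ceil = -11

floor = -12, ceil = -11


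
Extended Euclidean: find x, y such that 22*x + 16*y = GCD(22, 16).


Tabular extended Euclidean (each row: r = 22*s + 16*t):
r=22, s=1, t=0
r=16, s=0, t=1
q=1: r=6, s=1, t=-1   [22*(1) + 16*(-1) = 6]
q=2: r=4, s=-2, t=3   [22*(-2) + 16*(3) = 4]
q=1: r=2, s=3, t=-4   [22*(3) + 16*(-4) = 2]
q=2: r=0, s=-8, t=11   [22*(-8) + 16*(11) = 0]
GCD = 2; from the row with r=2: x=3, y=-4
Check: 22*(3) + 16*(-4) = 66 - 64 = 2

GCD = 2, x = 3, y = -4


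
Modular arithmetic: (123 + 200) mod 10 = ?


123 + 200 = 323
323 mod 10 = 3


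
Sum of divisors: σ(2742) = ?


Divisors of 2742: 1, 2, 3, 6, 457, 914, 1371, 2742
Sum = 1 + 2 + 3 + 6 + 457 + 914 + 1371 + 2742 = 5496

σ(2742) = 5496


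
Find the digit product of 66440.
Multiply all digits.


6 × 6 × 4 × 4 × 0 = 0


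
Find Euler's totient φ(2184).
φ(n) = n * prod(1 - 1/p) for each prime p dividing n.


2184 = 2^3 × 3 × 7 × 13
Prime factors: 2, 3, 7, 13
φ(2184) = 2184 × (1-1/2) × (1-1/3) × (1-1/7) × (1-1/13)
= 2184 × 1/2 × 2/3 × 6/7 × 12/13 = 576

φ(2184) = 576


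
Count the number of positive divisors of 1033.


1033 = 1033^1
d(1033) = (1+1) = 2

2 divisors


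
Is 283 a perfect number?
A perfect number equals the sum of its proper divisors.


Proper divisors of 283: 1
Sum = 1 = 1

No, 283 is not perfect (1 ≠ 283)


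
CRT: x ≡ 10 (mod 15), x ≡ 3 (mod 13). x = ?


M = 15*13 = 195
M1 = M/15 = 13, M2 = M/13 = 15
M1^(-1) mod 15 = 7, M2^(-1) mod 13 = 7
x = 10*13*7 + 3*15*7 = 1225
1225 mod 195 = 55
Check: 55 mod 15 = 10 ✓, 55 mod 13 = 3 ✓

x ≡ 55 (mod 195)


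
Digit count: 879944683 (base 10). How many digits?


879944683 has 9 digits in base 10
floor(log10(879944683)) + 1 = floor(8.9445) + 1 = 9

9 digits (base 10)


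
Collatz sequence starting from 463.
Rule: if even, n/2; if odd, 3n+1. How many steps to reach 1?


463 → 1390 → 695 → 2086 → 1043 → 3130 → 1565 → 4696 → 2348 → 1174 → 587 → 1762 → 881 → 2644 → 1322 → 661 → 1984 → 992 → 496 → 248 → 124 → 62 → 31 → 94 → 47 → 142 → 71 → 214 → 107 → 322 → 161 → 484 → 242 → 121 → 364 → 182 → 91 → 274 → 137 → 412 → 206 → 103 → 310 → 155 → 466 → 233 → 700 → 350 → 175 → 526 → 263 → 790 → 395 → 1186 → 593 → 1780 → 890 → 445 → 1336 → 668 → 334 → 167 → 502 → 251 → 754 → 377 → 1132 → 566 → 283 → 850 → 425 → 1276 → 638 → 319 → 958 → 479 → 1438 → 719 → 2158 → 1079 → 3238 → 1619 → 4858 → 2429 → 7288 → 3644 → 1822 → 911 → 2734 → 1367 → 4102 → 2051 → 6154 → 3077 → 9232 → 4616 → 2308 → 1154 → 577 → 1732 → 866 → 433 → 1300 → 650 → 325 → 976 → 488 → 244 → 122 → 61 → 184 → 92 → 46 → 23 → 70 → 35 → 106 → 53 → 160 → 80 → 40 → 20 → 10 → 5 → 16 → 8 → 4 → 2 → 1
Total steps = 128

128 steps


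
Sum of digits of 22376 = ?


2 + 2 + 3 + 7 + 6 = 20


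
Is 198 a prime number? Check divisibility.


198 / 2 = 99 (exact division)
198 is NOT prime.

No, 198 is not prime


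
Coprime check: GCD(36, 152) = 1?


Euclidean algorithm:
152 = 4 * 36 + 8
36 = 4 * 8 + 4
8 = 2 * 4 + 0
GCD(36, 152) = 4

No, not coprime (GCD = 4)


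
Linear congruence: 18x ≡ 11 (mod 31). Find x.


GCD(18, 31) = 1, unique solution
a^(-1) mod 31 = 19
x = 19 * 11 mod 31 = 23

x ≡ 23 (mod 31)


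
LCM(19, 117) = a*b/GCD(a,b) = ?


GCD(19, 117) = 1
LCM = 19*117/1 = 2223/1 = 2223

LCM = 2223


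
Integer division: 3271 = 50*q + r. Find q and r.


3271 = 50 * 65 + 21
Check: 3250 + 21 = 3271

q = 65, r = 21


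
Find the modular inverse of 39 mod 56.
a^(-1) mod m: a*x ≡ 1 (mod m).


Use the extended Euclidean algorithm on (56, 39); each row r = 56*s + 39*t:
r=56, s=1, t=0
r=39, s=0, t=1
q=1: r=17, s=1, t=-1   [56*(1) + 39*(-1) = 17]
q=2: r=5, s=-2, t=3   [56*(-2) + 39*(3) = 5]
q=3: r=2, s=7, t=-10   [56*(7) + 39*(-10) = 2]
q=2: r=1, s=-16, t=23   [56*(-16) + 39*(23) = 1]
q=2: r=0, s=39, t=-56   [56*(39) + 39*(-56) = 0]
GCD = 1 with t = 23, so 39*(23) ≡ 1 (mod 56)
Inverse = 23 mod 56 = 23
Check: 39 * 23 = 897 ≡ 1 (mod 56)

39^(-1) ≡ 23 (mod 56)


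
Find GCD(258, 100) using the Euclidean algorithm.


258 = 2 * 100 + 58
100 = 1 * 58 + 42
58 = 1 * 42 + 16
42 = 2 * 16 + 10
16 = 1 * 10 + 6
10 = 1 * 6 + 4
6 = 1 * 4 + 2
4 = 2 * 2 + 0
GCD = 2


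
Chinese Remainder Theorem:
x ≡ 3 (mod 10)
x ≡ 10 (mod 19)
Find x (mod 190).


M = 10*19 = 190
M1 = M/10 = 19, M2 = M/19 = 10
M1^(-1) mod 10 = 9, M2^(-1) mod 19 = 2
x = 3*19*9 + 10*10*2 = 713
713 mod 190 = 143
Check: 143 mod 10 = 3 ✓, 143 mod 19 = 10 ✓

x ≡ 143 (mod 190)


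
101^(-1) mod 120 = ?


Use the extended Euclidean algorithm on (120, 101); each row r = 120*s + 101*t:
r=120, s=1, t=0
r=101, s=0, t=1
q=1: r=19, s=1, t=-1   [120*(1) + 101*(-1) = 19]
q=5: r=6, s=-5, t=6   [120*(-5) + 101*(6) = 6]
q=3: r=1, s=16, t=-19   [120*(16) + 101*(-19) = 1]
q=6: r=0, s=-101, t=120   [120*(-101) + 101*(120) = 0]
GCD = 1 with t = -19, so 101*(-19) ≡ 1 (mod 120)
Inverse = -19 mod 120 = 101
Check: 101 * 101 = 10201 ≡ 1 (mod 120)

101^(-1) ≡ 101 (mod 120)


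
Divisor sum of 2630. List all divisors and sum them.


Divisors of 2630: 1, 2, 5, 10, 263, 526, 1315, 2630
Sum = 1 + 2 + 5 + 10 + 263 + 526 + 1315 + 2630 = 4752

σ(2630) = 4752


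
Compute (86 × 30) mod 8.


86 × 30 = 2580
2580 mod 8 = 4


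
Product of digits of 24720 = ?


2 × 4 × 7 × 2 × 0 = 0


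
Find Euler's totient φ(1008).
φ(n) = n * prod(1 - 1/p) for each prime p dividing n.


1008 = 2^4 × 3^2 × 7
Prime factors: 2, 3, 7
φ(1008) = 1008 × (1-1/2) × (1-1/3) × (1-1/7)
= 1008 × 1/2 × 2/3 × 6/7 = 288

φ(1008) = 288


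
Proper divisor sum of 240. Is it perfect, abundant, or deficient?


Proper divisors: 1, 2, 3, 4, 5, 6, 8, 10, 12, 15, 16, 20, 24, 30, 40, 48, 60, 80, 120
Sum = 1 + 2 + 3 + 4 + 5 + 6 + 8 + 10 + 12 + 15 + 16 + 20 + 24 + 30 + 40 + 48 + 60 + 80 + 120 = 504
504 > 240 → abundant

s(240) = 504 (abundant)


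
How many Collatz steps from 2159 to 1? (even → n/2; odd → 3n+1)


2159 → 6478 → 3239 → 9718 → 4859 → 14578 → 7289 → 21868 → 10934 → 5467 → 16402 → 8201 → 24604 → 12302 → 6151 → 18454 → 9227 → 27682 → 13841 → 41524 → 20762 → 10381 → 31144 → 15572 → 7786 → 3893 → 11680 → 5840 → 2920 → 1460 → 730 → 365 → 1096 → 548 → 274 → 137 → 412 → 206 → 103 → 310 → 155 → 466 → 233 → 700 → 350 → 175 → 526 → 263 → 790 → 395 → 1186 → 593 → 1780 → 890 → 445 → 1336 → 668 → 334 → 167 → 502 → 251 → 754 → 377 → 1132 → 566 → 283 → 850 → 425 → 1276 → 638 → 319 → 958 → 479 → 1438 → 719 → 2158 → 1079 → 3238 → 1619 → 4858 → 2429 → 7288 → 3644 → 1822 → 911 → 2734 → 1367 → 4102 → 2051 → 6154 → 3077 → 9232 → 4616 → 2308 → 1154 → 577 → 1732 → 866 → 433 → 1300 → 650 → 325 → 976 → 488 → 244 → 122 → 61 → 184 → 92 → 46 → 23 → 70 → 35 → 106 → 53 → 160 → 80 → 40 → 20 → 10 → 5 → 16 → 8 → 4 → 2 → 1
Total steps = 125

125 steps


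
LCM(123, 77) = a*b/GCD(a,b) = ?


GCD(123, 77) = 1
LCM = 123*77/1 = 9471/1 = 9471

LCM = 9471


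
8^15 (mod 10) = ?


8^1 mod 10 = 8
8^2 mod 10 = 4
8^3 mod 10 = 2
8^4 mod 10 = 6
8^5 mod 10 = 8
8^6 mod 10 = 4
8^7 mod 10 = 2
8^8 mod 10 = 6
8^9 mod 10 = 8
8^10 mod 10 = 4
8^11 mod 10 = 2
8^12 mod 10 = 6
8^13 mod 10 = 8
8^14 mod 10 = 4
8^15 mod 10 = 2


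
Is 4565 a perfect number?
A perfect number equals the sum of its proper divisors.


Proper divisors of 4565: 1, 5, 11, 55, 83, 415, 913
Sum = 1 + 5 + 11 + 55 + 83 + 415 + 913 = 1483

No, 4565 is not perfect (1483 ≠ 4565)


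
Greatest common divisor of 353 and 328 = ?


353 = 1 * 328 + 25
328 = 13 * 25 + 3
25 = 8 * 3 + 1
3 = 3 * 1 + 0
GCD = 1


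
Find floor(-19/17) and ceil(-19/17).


-19/17 = -1.1176
floor = -2
ceil = -1

floor = -2, ceil = -1


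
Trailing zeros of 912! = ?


floor(912/5) = 182
floor(912/25) = 36
floor(912/125) = 7
floor(912/625) = 1
Total = 226

226 trailing zeros


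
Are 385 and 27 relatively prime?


Euclidean algorithm:
385 = 14 * 27 + 7
27 = 3 * 7 + 6
7 = 1 * 6 + 1
6 = 6 * 1 + 0
GCD(385, 27) = 1

Yes, coprime (GCD = 1)


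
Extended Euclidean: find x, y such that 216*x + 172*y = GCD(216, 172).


Tabular extended Euclidean (each row: r = 216*s + 172*t):
r=216, s=1, t=0
r=172, s=0, t=1
q=1: r=44, s=1, t=-1   [216*(1) + 172*(-1) = 44]
q=3: r=40, s=-3, t=4   [216*(-3) + 172*(4) = 40]
q=1: r=4, s=4, t=-5   [216*(4) + 172*(-5) = 4]
q=10: r=0, s=-43, t=54   [216*(-43) + 172*(54) = 0]
GCD = 4; from the row with r=4: x=4, y=-5
Check: 216*(4) + 172*(-5) = 864 - 860 = 4

GCD = 4, x = 4, y = -5


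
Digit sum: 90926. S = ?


9 + 0 + 9 + 2 + 6 = 26


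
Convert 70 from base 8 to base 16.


70 (base 8) = 56 (decimal)
56 (decimal) = 38 (base 16)


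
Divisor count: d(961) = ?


961 = 31^2
d(961) = (2+1) = 3

3 divisors


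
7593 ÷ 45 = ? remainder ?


7593 = 45 * 168 + 33
Check: 7560 + 33 = 7593

q = 168, r = 33


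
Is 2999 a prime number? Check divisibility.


Check divisors up to sqrt(2999) = 54.7631
No divisors found.
2999 is prime.

Yes, 2999 is prime


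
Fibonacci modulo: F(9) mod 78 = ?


F(k) mod 78 for k=1..9:
1, 1, 2, 3, 5, 8, 13, 21, 34
F(9) mod 78 = 34


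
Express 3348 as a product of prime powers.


3348 / 2 = 1674
1674 / 2 = 837
837 / 3 = 279
279 / 3 = 93
93 / 3 = 31
31 / 31 = 1
3348 = 2^2 × 3^3 × 31


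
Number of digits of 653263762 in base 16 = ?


653263762 in base 16 = 26F00392
Number of digits = 8

8 digits (base 16)


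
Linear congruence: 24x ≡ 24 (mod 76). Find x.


GCD(24, 76) = 4 divides 24
Divide: 6x ≡ 6 (mod 19)
x ≡ 1 (mod 19)


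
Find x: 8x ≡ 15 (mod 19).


GCD(8, 19) = 1, unique solution
a^(-1) mod 19 = 12
x = 12 * 15 mod 19 = 9

x ≡ 9 (mod 19)


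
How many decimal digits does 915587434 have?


915587434 has 9 digits in base 10
floor(log10(915587434)) + 1 = floor(8.9617) + 1 = 9

9 digits (base 10)


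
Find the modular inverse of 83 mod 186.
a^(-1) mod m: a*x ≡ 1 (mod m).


Use the extended Euclidean algorithm on (186, 83); each row r = 186*s + 83*t:
r=186, s=1, t=0
r=83, s=0, t=1
q=2: r=20, s=1, t=-2   [186*(1) + 83*(-2) = 20]
q=4: r=3, s=-4, t=9   [186*(-4) + 83*(9) = 3]
q=6: r=2, s=25, t=-56   [186*(25) + 83*(-56) = 2]
q=1: r=1, s=-29, t=65   [186*(-29) + 83*(65) = 1]
q=2: r=0, s=83, t=-186   [186*(83) + 83*(-186) = 0]
GCD = 1 with t = 65, so 83*(65) ≡ 1 (mod 186)
Inverse = 65 mod 186 = 65
Check: 83 * 65 = 5395 ≡ 1 (mod 186)

83^(-1) ≡ 65 (mod 186)


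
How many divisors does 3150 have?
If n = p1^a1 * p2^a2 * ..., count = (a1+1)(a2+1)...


3150 = 2^1 × 3^2 × 5^2 × 7^1
d(3150) = (1+1) × (2+1) × (2+1) × (1+1) = 36

36 divisors


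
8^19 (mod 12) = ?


8^1 mod 12 = 8
8^2 mod 12 = 4
8^3 mod 12 = 8
8^4 mod 12 = 4
8^5 mod 12 = 8
8^6 mod 12 = 4
8^7 mod 12 = 8
8^8 mod 12 = 4
8^9 mod 12 = 8
8^10 mod 12 = 4
8^11 mod 12 = 8
8^12 mod 12 = 4
8^13 mod 12 = 8
8^14 mod 12 = 4
8^15 mod 12 = 8
8^16 mod 12 = 4
8^17 mod 12 = 8
8^18 mod 12 = 4
8^19 mod 12 = 8


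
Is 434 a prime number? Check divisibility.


434 / 2 = 217 (exact division)
434 is NOT prime.

No, 434 is not prime


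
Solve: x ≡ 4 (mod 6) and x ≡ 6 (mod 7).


M = 6*7 = 42
M1 = M/6 = 7, M2 = M/7 = 6
M1^(-1) mod 6 = 1, M2^(-1) mod 7 = 6
x = 4*7*1 + 6*6*6 = 244
244 mod 42 = 34
Check: 34 mod 6 = 4 ✓, 34 mod 7 = 6 ✓

x ≡ 34 (mod 42)


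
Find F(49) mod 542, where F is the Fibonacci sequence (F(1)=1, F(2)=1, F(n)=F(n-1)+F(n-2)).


F(k) mod 542 for k=1..49:
1, 1, 2, 3, 5, 8, 13, 21, 34, 55, 89, 144, 233, 377, 68, 445, 513, 416, 387, 261, 106, 367, 473, 298, 229, 527, 214, 199, 413, 70, 483, 11, 494, 505, 457, 420, 335, 213, 6, 219, 225, 444, 127, 29, 156, 185, 341, 526, 325
F(49) mod 542 = 325


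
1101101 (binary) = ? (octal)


1101101 (base 2) = 109 (decimal)
109 (decimal) = 155 (base 8)


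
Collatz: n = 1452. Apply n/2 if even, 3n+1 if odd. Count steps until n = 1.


1452 → 726 → 363 → 1090 → 545 → 1636 → 818 → 409 → 1228 → 614 → 307 → 922 → 461 → 1384 → 692 → 346 → 173 → 520 → 260 → 130 → 65 → 196 → 98 → 49 → 148 → 74 → 37 → 112 → 56 → 28 → 14 → 7 → 22 → 11 → 34 → 17 → 52 → 26 → 13 → 40 → 20 → 10 → 5 → 16 → 8 → 4 → 2 → 1
Total steps = 47

47 steps


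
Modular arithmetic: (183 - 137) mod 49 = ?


183 - 137 = 46
46 mod 49 = 46


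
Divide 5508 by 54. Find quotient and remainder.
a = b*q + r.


5508 = 54 * 102 + 0
Check: 5508 + 0 = 5508

q = 102, r = 0


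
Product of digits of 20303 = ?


2 × 0 × 3 × 0 × 3 = 0


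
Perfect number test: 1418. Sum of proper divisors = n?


Proper divisors of 1418: 1, 2, 709
Sum = 1 + 2 + 709 = 712

No, 1418 is not perfect (712 ≠ 1418)


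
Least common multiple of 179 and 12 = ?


GCD(179, 12) = 1
LCM = 179*12/1 = 2148/1 = 2148

LCM = 2148


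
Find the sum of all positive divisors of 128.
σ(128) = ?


Divisors of 128: 1, 2, 4, 8, 16, 32, 64, 128
Sum = 1 + 2 + 4 + 8 + 16 + 32 + 64 + 128 = 255

σ(128) = 255


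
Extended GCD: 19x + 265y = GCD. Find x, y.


Tabular extended Euclidean (each row: r = 19*s + 265*t):
r=19, s=1, t=0
r=265, s=0, t=1
q=0: r=19, s=1, t=0   [19*(1) + 265*(0) = 19]
q=13: r=18, s=-13, t=1   [19*(-13) + 265*(1) = 18]
q=1: r=1, s=14, t=-1   [19*(14) + 265*(-1) = 1]
q=18: r=0, s=-265, t=19   [19*(-265) + 265*(19) = 0]
GCD = 1; from the row with r=1: x=14, y=-1
Check: 19*(14) + 265*(-1) = 266 - 265 = 1

GCD = 1, x = 14, y = -1


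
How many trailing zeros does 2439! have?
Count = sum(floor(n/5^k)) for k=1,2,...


floor(2439/5) = 487
floor(2439/25) = 97
floor(2439/125) = 19
floor(2439/625) = 3
Total = 606

606 trailing zeros


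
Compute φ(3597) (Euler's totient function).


3597 = 3 × 11 × 109
Prime factors: 3, 11, 109
φ(3597) = 3597 × (1-1/3) × (1-1/11) × (1-1/109)
= 3597 × 2/3 × 10/11 × 108/109 = 2160

φ(3597) = 2160


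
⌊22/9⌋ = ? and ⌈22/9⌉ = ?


22/9 = 2.4444
floor = 2
ceil = 3

floor = 2, ceil = 3


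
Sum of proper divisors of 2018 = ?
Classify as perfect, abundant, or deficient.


Proper divisors: 1, 2, 1009
Sum = 1 + 2 + 1009 = 1012
1012 < 2018 → deficient

s(2018) = 1012 (deficient)


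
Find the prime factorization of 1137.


1137 / 3 = 379
379 / 379 = 1
1137 = 3 × 379


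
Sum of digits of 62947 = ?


6 + 2 + 9 + 4 + 7 = 28


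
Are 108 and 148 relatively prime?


Euclidean algorithm:
148 = 1 * 108 + 40
108 = 2 * 40 + 28
40 = 1 * 28 + 12
28 = 2 * 12 + 4
12 = 3 * 4 + 0
GCD(108, 148) = 4

No, not coprime (GCD = 4)


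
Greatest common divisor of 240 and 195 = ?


240 = 1 * 195 + 45
195 = 4 * 45 + 15
45 = 3 * 15 + 0
GCD = 15


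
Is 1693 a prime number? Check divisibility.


Check divisors up to sqrt(1693) = 41.1461
No divisors found.
1693 is prime.

Yes, 1693 is prime


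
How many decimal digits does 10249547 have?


10249547 has 8 digits in base 10
floor(log10(10249547)) + 1 = floor(7.0107) + 1 = 8

8 digits (base 10)


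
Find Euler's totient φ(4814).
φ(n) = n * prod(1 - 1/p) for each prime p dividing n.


4814 = 2 × 29 × 83
Prime factors: 2, 29, 83
φ(4814) = 4814 × (1-1/2) × (1-1/29) × (1-1/83)
= 4814 × 1/2 × 28/29 × 82/83 = 2296

φ(4814) = 2296


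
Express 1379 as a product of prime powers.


1379 / 7 = 197
197 / 197 = 1
1379 = 7 × 197


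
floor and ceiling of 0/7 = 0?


0/7 = 0
floor = 0
ceil = 0

floor = 0, ceil = 0


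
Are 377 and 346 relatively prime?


Euclidean algorithm:
377 = 1 * 346 + 31
346 = 11 * 31 + 5
31 = 6 * 5 + 1
5 = 5 * 1 + 0
GCD(377, 346) = 1

Yes, coprime (GCD = 1)


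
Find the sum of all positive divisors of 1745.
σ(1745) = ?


Divisors of 1745: 1, 5, 349, 1745
Sum = 1 + 5 + 349 + 1745 = 2100

σ(1745) = 2100


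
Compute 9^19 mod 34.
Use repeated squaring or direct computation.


9^1 mod 34 = 9
9^2 mod 34 = 13
9^3 mod 34 = 15
9^4 mod 34 = 33
9^5 mod 34 = 25
9^6 mod 34 = 21
9^7 mod 34 = 19
9^8 mod 34 = 1
9^9 mod 34 = 9
9^10 mod 34 = 13
9^11 mod 34 = 15
9^12 mod 34 = 33
9^13 mod 34 = 25
9^14 mod 34 = 21
9^15 mod 34 = 19
9^16 mod 34 = 1
9^17 mod 34 = 9
9^18 mod 34 = 13
9^19 mod 34 = 15


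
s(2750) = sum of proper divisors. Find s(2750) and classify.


Proper divisors: 1, 2, 5, 10, 11, 22, 25, 50, 55, 110, 125, 250, 275, 550, 1375
Sum = 1 + 2 + 5 + 10 + 11 + 22 + 25 + 50 + 55 + 110 + 125 + 250 + 275 + 550 + 1375 = 2866
2866 > 2750 → abundant

s(2750) = 2866 (abundant)


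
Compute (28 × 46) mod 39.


28 × 46 = 1288
1288 mod 39 = 1


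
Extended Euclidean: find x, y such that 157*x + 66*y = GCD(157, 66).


Tabular extended Euclidean (each row: r = 157*s + 66*t):
r=157, s=1, t=0
r=66, s=0, t=1
q=2: r=25, s=1, t=-2   [157*(1) + 66*(-2) = 25]
q=2: r=16, s=-2, t=5   [157*(-2) + 66*(5) = 16]
q=1: r=9, s=3, t=-7   [157*(3) + 66*(-7) = 9]
q=1: r=7, s=-5, t=12   [157*(-5) + 66*(12) = 7]
q=1: r=2, s=8, t=-19   [157*(8) + 66*(-19) = 2]
q=3: r=1, s=-29, t=69   [157*(-29) + 66*(69) = 1]
q=2: r=0, s=66, t=-157   [157*(66) + 66*(-157) = 0]
GCD = 1; from the row with r=1: x=-29, y=69
Check: 157*(-29) + 66*(69) = -4553 + 4554 = 1

GCD = 1, x = -29, y = 69


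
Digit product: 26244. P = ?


2 × 6 × 2 × 4 × 4 = 384


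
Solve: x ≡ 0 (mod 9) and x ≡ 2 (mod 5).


M = 9*5 = 45
M1 = M/9 = 5, M2 = M/5 = 9
M1^(-1) mod 9 = 2, M2^(-1) mod 5 = 4
x = 0*5*2 + 2*9*4 = 72
72 mod 45 = 27
Check: 27 mod 9 = 0 ✓, 27 mod 5 = 2 ✓

x ≡ 27 (mod 45)


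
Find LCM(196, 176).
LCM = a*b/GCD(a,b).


GCD(196, 176) = 4
LCM = 196*176/4 = 34496/4 = 8624

LCM = 8624


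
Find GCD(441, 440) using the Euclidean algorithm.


441 = 1 * 440 + 1
440 = 440 * 1 + 0
GCD = 1


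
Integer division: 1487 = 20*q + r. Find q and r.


1487 = 20 * 74 + 7
Check: 1480 + 7 = 1487

q = 74, r = 7


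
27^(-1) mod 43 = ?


Use the extended Euclidean algorithm on (43, 27); each row r = 43*s + 27*t:
r=43, s=1, t=0
r=27, s=0, t=1
q=1: r=16, s=1, t=-1   [43*(1) + 27*(-1) = 16]
q=1: r=11, s=-1, t=2   [43*(-1) + 27*(2) = 11]
q=1: r=5, s=2, t=-3   [43*(2) + 27*(-3) = 5]
q=2: r=1, s=-5, t=8   [43*(-5) + 27*(8) = 1]
q=5: r=0, s=27, t=-43   [43*(27) + 27*(-43) = 0]
GCD = 1 with t = 8, so 27*(8) ≡ 1 (mod 43)
Inverse = 8 mod 43 = 8
Check: 27 * 8 = 216 ≡ 1 (mod 43)

27^(-1) ≡ 8 (mod 43)


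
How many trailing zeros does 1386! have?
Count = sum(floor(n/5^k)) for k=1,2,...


floor(1386/5) = 277
floor(1386/25) = 55
floor(1386/125) = 11
floor(1386/625) = 2
Total = 345

345 trailing zeros


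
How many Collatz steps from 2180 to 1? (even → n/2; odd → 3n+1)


2180 → 1090 → 545 → 1636 → 818 → 409 → 1228 → 614 → 307 → 922 → 461 → 1384 → 692 → 346 → 173 → 520 → 260 → 130 → 65 → 196 → 98 → 49 → 148 → 74 → 37 → 112 → 56 → 28 → 14 → 7 → 22 → 11 → 34 → 17 → 52 → 26 → 13 → 40 → 20 → 10 → 5 → 16 → 8 → 4 → 2 → 1
Total steps = 45

45 steps


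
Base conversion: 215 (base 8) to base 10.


215 (base 8) = 141 (decimal)
141 (decimal) = 141 (base 10)


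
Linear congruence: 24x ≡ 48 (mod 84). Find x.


GCD(24, 84) = 12 divides 48
Divide: 2x ≡ 4 (mod 7)
x ≡ 2 (mod 7)


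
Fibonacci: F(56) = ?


Sequence: 1, 1, 2, 3, 5, 8, 13, 21, 34, 55, 89, 144, 233, 377, 610, 987, 1597, 2584, 4181, 6765, 10946, 17711, 28657, 46368, 75025, 121393, 196418, 317811, 514229, 832040, 1346269, 2178309, 3524578, 5702887, 9227465, 14930352, 24157817, 39088169, 63245986, 102334155, 165580141, 267914296, 433494437, 701408733, 1134903170, 1836311903, 2971215073, 4807526976, 7778742049, 12586269025, 20365011074, 32951280099, 53316291173, 86267571272, 139583862445, 225851433717
F(56) = 225851433717


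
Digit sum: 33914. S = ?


3 + 3 + 9 + 1 + 4 = 20


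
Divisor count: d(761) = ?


761 = 761^1
d(761) = (1+1) = 2

2 divisors


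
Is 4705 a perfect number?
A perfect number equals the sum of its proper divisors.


Proper divisors of 4705: 1, 5, 941
Sum = 1 + 5 + 941 = 947

No, 4705 is not perfect (947 ≠ 4705)


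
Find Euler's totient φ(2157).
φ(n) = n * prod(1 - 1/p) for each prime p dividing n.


2157 = 3 × 719
Prime factors: 3, 719
φ(2157) = 2157 × (1-1/3) × (1-1/719)
= 2157 × 2/3 × 718/719 = 1436

φ(2157) = 1436


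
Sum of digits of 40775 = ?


4 + 0 + 7 + 7 + 5 = 23


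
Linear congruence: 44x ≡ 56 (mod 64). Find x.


GCD(44, 64) = 4 divides 56
Divide: 11x ≡ 14 (mod 16)
x ≡ 10 (mod 16)


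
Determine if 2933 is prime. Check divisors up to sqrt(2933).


2933 / 7 = 419 (exact division)
2933 is NOT prime.

No, 2933 is not prime


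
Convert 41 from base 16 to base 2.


41 (base 16) = 65 (decimal)
65 (decimal) = 1000001 (base 2)


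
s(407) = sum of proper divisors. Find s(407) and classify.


Proper divisors: 1, 11, 37
Sum = 1 + 11 + 37 = 49
49 < 407 → deficient

s(407) = 49 (deficient)


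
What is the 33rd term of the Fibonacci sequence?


Sequence: 1, 1, 2, 3, 5, 8, 13, 21, 34, 55, 89, 144, 233, 377, 610, 987, 1597, 2584, 4181, 6765, 10946, 17711, 28657, 46368, 75025, 121393, 196418, 317811, 514229, 832040, 1346269, 2178309, 3524578
F(33) = 3524578


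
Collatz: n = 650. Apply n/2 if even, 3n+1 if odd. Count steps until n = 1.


650 → 325 → 976 → 488 → 244 → 122 → 61 → 184 → 92 → 46 → 23 → 70 → 35 → 106 → 53 → 160 → 80 → 40 → 20 → 10 → 5 → 16 → 8 → 4 → 2 → 1
Total steps = 25

25 steps


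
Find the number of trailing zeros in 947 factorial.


floor(947/5) = 189
floor(947/25) = 37
floor(947/125) = 7
floor(947/625) = 1
Total = 234

234 trailing zeros


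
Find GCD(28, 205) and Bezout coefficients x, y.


Tabular extended Euclidean (each row: r = 28*s + 205*t):
r=28, s=1, t=0
r=205, s=0, t=1
q=0: r=28, s=1, t=0   [28*(1) + 205*(0) = 28]
q=7: r=9, s=-7, t=1   [28*(-7) + 205*(1) = 9]
q=3: r=1, s=22, t=-3   [28*(22) + 205*(-3) = 1]
q=9: r=0, s=-205, t=28   [28*(-205) + 205*(28) = 0]
GCD = 1; from the row with r=1: x=22, y=-3
Check: 28*(22) + 205*(-3) = 616 - 615 = 1

GCD = 1, x = 22, y = -3


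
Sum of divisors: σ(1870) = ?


Divisors of 1870: 1, 2, 5, 10, 11, 17, 22, 34, 55, 85, 110, 170, 187, 374, 935, 1870
Sum = 1 + 2 + 5 + 10 + 11 + 17 + 22 + 34 + 55 + 85 + 110 + 170 + 187 + 374 + 935 + 1870 = 3888

σ(1870) = 3888


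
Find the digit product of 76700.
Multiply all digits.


7 × 6 × 7 × 0 × 0 = 0


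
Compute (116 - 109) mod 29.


116 - 109 = 7
7 mod 29 = 7


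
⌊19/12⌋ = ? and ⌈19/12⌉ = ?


19/12 = 1.5833
floor = 1
ceil = 2

floor = 1, ceil = 2


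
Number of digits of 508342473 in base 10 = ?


508342473 has 9 digits in base 10
floor(log10(508342473)) + 1 = floor(8.7062) + 1 = 9

9 digits (base 10)


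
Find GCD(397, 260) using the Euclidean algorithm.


397 = 1 * 260 + 137
260 = 1 * 137 + 123
137 = 1 * 123 + 14
123 = 8 * 14 + 11
14 = 1 * 11 + 3
11 = 3 * 3 + 2
3 = 1 * 2 + 1
2 = 2 * 1 + 0
GCD = 1


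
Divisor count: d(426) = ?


426 = 2^1 × 3^1 × 71^1
d(426) = (1+1) × (1+1) × (1+1) = 8

8 divisors


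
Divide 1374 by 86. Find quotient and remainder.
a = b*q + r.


1374 = 86 * 15 + 84
Check: 1290 + 84 = 1374

q = 15, r = 84


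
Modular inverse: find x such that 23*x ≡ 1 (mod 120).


Use the extended Euclidean algorithm on (120, 23); each row r = 120*s + 23*t:
r=120, s=1, t=0
r=23, s=0, t=1
q=5: r=5, s=1, t=-5   [120*(1) + 23*(-5) = 5]
q=4: r=3, s=-4, t=21   [120*(-4) + 23*(21) = 3]
q=1: r=2, s=5, t=-26   [120*(5) + 23*(-26) = 2]
q=1: r=1, s=-9, t=47   [120*(-9) + 23*(47) = 1]
q=2: r=0, s=23, t=-120   [120*(23) + 23*(-120) = 0]
GCD = 1 with t = 47, so 23*(47) ≡ 1 (mod 120)
Inverse = 47 mod 120 = 47
Check: 23 * 47 = 1081 ≡ 1 (mod 120)

23^(-1) ≡ 47 (mod 120)


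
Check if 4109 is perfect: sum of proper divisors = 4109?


Proper divisors of 4109: 1, 7, 587
Sum = 1 + 7 + 587 = 595

No, 4109 is not perfect (595 ≠ 4109)


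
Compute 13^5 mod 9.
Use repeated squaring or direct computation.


13^1 mod 9 = 4
13^2 mod 9 = 7
13^3 mod 9 = 1
13^4 mod 9 = 4
13^5 mod 9 = 7


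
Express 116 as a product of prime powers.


116 / 2 = 58
58 / 2 = 29
29 / 29 = 1
116 = 2^2 × 29


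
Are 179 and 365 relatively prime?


Euclidean algorithm:
365 = 2 * 179 + 7
179 = 25 * 7 + 4
7 = 1 * 4 + 3
4 = 1 * 3 + 1
3 = 3 * 1 + 0
GCD(179, 365) = 1

Yes, coprime (GCD = 1)


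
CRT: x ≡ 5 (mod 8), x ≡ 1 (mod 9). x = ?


M = 8*9 = 72
M1 = M/8 = 9, M2 = M/9 = 8
M1^(-1) mod 8 = 1, M2^(-1) mod 9 = 8
x = 5*9*1 + 1*8*8 = 109
109 mod 72 = 37
Check: 37 mod 8 = 5 ✓, 37 mod 9 = 1 ✓

x ≡ 37 (mod 72)


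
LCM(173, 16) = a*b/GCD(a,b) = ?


GCD(173, 16) = 1
LCM = 173*16/1 = 2768/1 = 2768

LCM = 2768


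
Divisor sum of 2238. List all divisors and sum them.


Divisors of 2238: 1, 2, 3, 6, 373, 746, 1119, 2238
Sum = 1 + 2 + 3 + 6 + 373 + 746 + 1119 + 2238 = 4488

σ(2238) = 4488


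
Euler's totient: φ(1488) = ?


1488 = 2^4 × 3 × 31
Prime factors: 2, 3, 31
φ(1488) = 1488 × (1-1/2) × (1-1/3) × (1-1/31)
= 1488 × 1/2 × 2/3 × 30/31 = 480

φ(1488) = 480


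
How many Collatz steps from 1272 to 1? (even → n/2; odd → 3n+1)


1272 → 636 → 318 → 159 → 478 → 239 → 718 → 359 → 1078 → 539 → 1618 → 809 → 2428 → 1214 → 607 → 1822 → 911 → 2734 → 1367 → 4102 → 2051 → 6154 → 3077 → 9232 → 4616 → 2308 → 1154 → 577 → 1732 → 866 → 433 → 1300 → 650 → 325 → 976 → 488 → 244 → 122 → 61 → 184 → 92 → 46 → 23 → 70 → 35 → 106 → 53 → 160 → 80 → 40 → 20 → 10 → 5 → 16 → 8 → 4 → 2 → 1
Total steps = 57

57 steps


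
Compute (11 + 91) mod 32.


11 + 91 = 102
102 mod 32 = 6


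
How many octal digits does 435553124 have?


435553124 in base 8 = 3175401544
Number of digits = 10

10 digits (base 8)


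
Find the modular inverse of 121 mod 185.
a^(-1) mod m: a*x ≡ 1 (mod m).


Use the extended Euclidean algorithm on (185, 121); each row r = 185*s + 121*t:
r=185, s=1, t=0
r=121, s=0, t=1
q=1: r=64, s=1, t=-1   [185*(1) + 121*(-1) = 64]
q=1: r=57, s=-1, t=2   [185*(-1) + 121*(2) = 57]
q=1: r=7, s=2, t=-3   [185*(2) + 121*(-3) = 7]
q=8: r=1, s=-17, t=26   [185*(-17) + 121*(26) = 1]
q=7: r=0, s=121, t=-185   [185*(121) + 121*(-185) = 0]
GCD = 1 with t = 26, so 121*(26) ≡ 1 (mod 185)
Inverse = 26 mod 185 = 26
Check: 121 * 26 = 3146 ≡ 1 (mod 185)

121^(-1) ≡ 26 (mod 185)


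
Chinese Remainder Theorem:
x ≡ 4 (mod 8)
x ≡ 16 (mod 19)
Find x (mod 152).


M = 8*19 = 152
M1 = M/8 = 19, M2 = M/19 = 8
M1^(-1) mod 8 = 3, M2^(-1) mod 19 = 12
x = 4*19*3 + 16*8*12 = 1764
1764 mod 152 = 92
Check: 92 mod 8 = 4 ✓, 92 mod 19 = 16 ✓

x ≡ 92 (mod 152)


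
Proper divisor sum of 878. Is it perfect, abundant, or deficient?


Proper divisors: 1, 2, 439
Sum = 1 + 2 + 439 = 442
442 < 878 → deficient

s(878) = 442 (deficient)


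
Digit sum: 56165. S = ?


5 + 6 + 1 + 6 + 5 = 23


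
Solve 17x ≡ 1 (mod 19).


GCD(17, 19) = 1, unique solution
a^(-1) mod 19 = 9
x = 9 * 1 mod 19 = 9

x ≡ 9 (mod 19)


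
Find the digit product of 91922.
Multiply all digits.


9 × 1 × 9 × 2 × 2 = 324


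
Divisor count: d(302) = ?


302 = 2^1 × 151^1
d(302) = (1+1) × (1+1) = 4

4 divisors


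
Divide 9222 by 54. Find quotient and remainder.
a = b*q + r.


9222 = 54 * 170 + 42
Check: 9180 + 42 = 9222

q = 170, r = 42


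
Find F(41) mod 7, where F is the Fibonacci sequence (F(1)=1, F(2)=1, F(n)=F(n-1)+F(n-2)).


F(k) mod 7 for k=1..41:
1, 1, 2, 3, 5, 1, 6, 0, 6, 6, 5, 4, 2, 6, 1, 0, 1, 1, 2, 3, 5, 1, 6, 0, 6, 6, 5, 4, 2, 6, 1, 0, 1, 1, 2, 3, 5, 1, 6, 0, 6
F(41) mod 7 = 6


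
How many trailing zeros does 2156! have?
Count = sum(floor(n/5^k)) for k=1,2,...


floor(2156/5) = 431
floor(2156/25) = 86
floor(2156/125) = 17
floor(2156/625) = 3
Total = 537

537 trailing zeros


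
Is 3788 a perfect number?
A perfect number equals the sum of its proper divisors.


Proper divisors of 3788: 1, 2, 4, 947, 1894
Sum = 1 + 2 + 4 + 947 + 1894 = 2848

No, 3788 is not perfect (2848 ≠ 3788)


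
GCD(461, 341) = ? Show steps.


461 = 1 * 341 + 120
341 = 2 * 120 + 101
120 = 1 * 101 + 19
101 = 5 * 19 + 6
19 = 3 * 6 + 1
6 = 6 * 1 + 0
GCD = 1


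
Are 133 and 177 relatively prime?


Euclidean algorithm:
177 = 1 * 133 + 44
133 = 3 * 44 + 1
44 = 44 * 1 + 0
GCD(133, 177) = 1

Yes, coprime (GCD = 1)


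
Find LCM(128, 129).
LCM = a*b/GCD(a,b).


GCD(128, 129) = 1
LCM = 128*129/1 = 16512/1 = 16512

LCM = 16512


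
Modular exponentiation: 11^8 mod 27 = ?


11^1 mod 27 = 11
11^2 mod 27 = 13
11^3 mod 27 = 8
11^4 mod 27 = 7
11^5 mod 27 = 23
11^6 mod 27 = 10
11^7 mod 27 = 2
11^8 mod 27 = 22


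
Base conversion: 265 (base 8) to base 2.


265 (base 8) = 181 (decimal)
181 (decimal) = 10110101 (base 2)


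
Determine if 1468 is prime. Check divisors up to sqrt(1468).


1468 / 2 = 734 (exact division)
1468 is NOT prime.

No, 1468 is not prime


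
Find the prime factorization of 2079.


2079 / 3 = 693
693 / 3 = 231
231 / 3 = 77
77 / 7 = 11
11 / 11 = 1
2079 = 3^3 × 7 × 11


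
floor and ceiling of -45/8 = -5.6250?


-45/8 = -5.6250
floor = -6
ceil = -5

floor = -6, ceil = -5


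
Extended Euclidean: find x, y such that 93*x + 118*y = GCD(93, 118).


Tabular extended Euclidean (each row: r = 93*s + 118*t):
r=93, s=1, t=0
r=118, s=0, t=1
q=0: r=93, s=1, t=0   [93*(1) + 118*(0) = 93]
q=1: r=25, s=-1, t=1   [93*(-1) + 118*(1) = 25]
q=3: r=18, s=4, t=-3   [93*(4) + 118*(-3) = 18]
q=1: r=7, s=-5, t=4   [93*(-5) + 118*(4) = 7]
q=2: r=4, s=14, t=-11   [93*(14) + 118*(-11) = 4]
q=1: r=3, s=-19, t=15   [93*(-19) + 118*(15) = 3]
q=1: r=1, s=33, t=-26   [93*(33) + 118*(-26) = 1]
q=3: r=0, s=-118, t=93   [93*(-118) + 118*(93) = 0]
GCD = 1; from the row with r=1: x=33, y=-26
Check: 93*(33) + 118*(-26) = 3069 - 3068 = 1

GCD = 1, x = 33, y = -26


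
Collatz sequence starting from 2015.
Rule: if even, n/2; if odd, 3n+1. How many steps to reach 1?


2015 → 6046 → 3023 → 9070 → 4535 → 13606 → 6803 → 20410 → 10205 → 30616 → 15308 → 7654 → 3827 → 11482 → 5741 → 17224 → 8612 → 4306 → 2153 → 6460 → 3230 → 1615 → 4846 → 2423 → 7270 → 3635 → 10906 → 5453 → 16360 → 8180 → 4090 → 2045 → 6136 → 3068 → 1534 → 767 → 2302 → 1151 → 3454 → 1727 → 5182 → 2591 → 7774 → 3887 → 11662 → 5831 → 17494 → 8747 → 26242 → 13121 → 39364 → 19682 → 9841 → 29524 → 14762 → 7381 → 22144 → 11072 → 5536 → 2768 → 1384 → 692 → 346 → 173 → 520 → 260 → 130 → 65 → 196 → 98 → 49 → 148 → 74 → 37 → 112 → 56 → 28 → 14 → 7 → 22 → 11 → 34 → 17 → 52 → 26 → 13 → 40 → 20 → 10 → 5 → 16 → 8 → 4 → 2 → 1
Total steps = 94

94 steps


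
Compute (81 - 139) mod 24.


81 - 139 = -58
-58 mod 24 = 14


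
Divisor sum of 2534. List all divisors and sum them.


Divisors of 2534: 1, 2, 7, 14, 181, 362, 1267, 2534
Sum = 1 + 2 + 7 + 14 + 181 + 362 + 1267 + 2534 = 4368

σ(2534) = 4368


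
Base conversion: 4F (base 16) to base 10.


4F (base 16) = 79 (decimal)
79 (decimal) = 79 (base 10)


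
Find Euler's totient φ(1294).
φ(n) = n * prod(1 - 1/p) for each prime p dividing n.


1294 = 2 × 647
Prime factors: 2, 647
φ(1294) = 1294 × (1-1/2) × (1-1/647)
= 1294 × 1/2 × 646/647 = 646

φ(1294) = 646
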